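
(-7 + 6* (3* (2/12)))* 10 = -40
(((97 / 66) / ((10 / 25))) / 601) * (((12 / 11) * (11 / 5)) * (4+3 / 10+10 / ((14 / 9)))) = 72847 / 462770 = 0.16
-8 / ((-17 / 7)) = 56 / 17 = 3.29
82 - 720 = -638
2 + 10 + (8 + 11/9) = 191/9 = 21.22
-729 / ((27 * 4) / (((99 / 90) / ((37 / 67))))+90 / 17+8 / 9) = -82202769 / 6811082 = -12.07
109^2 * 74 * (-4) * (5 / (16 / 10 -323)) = 87919400 / 1607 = 54710.27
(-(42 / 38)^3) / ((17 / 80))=-740880 / 116603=-6.35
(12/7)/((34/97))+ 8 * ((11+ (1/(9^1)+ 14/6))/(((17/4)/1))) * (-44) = -1187338/1071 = -1108.63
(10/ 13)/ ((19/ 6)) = 60/ 247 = 0.24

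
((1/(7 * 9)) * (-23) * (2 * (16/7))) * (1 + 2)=-736/147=-5.01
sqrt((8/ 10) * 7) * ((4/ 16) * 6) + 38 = 3 * sqrt(35)/ 5 + 38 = 41.55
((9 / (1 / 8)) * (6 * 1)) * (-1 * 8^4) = -1769472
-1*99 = -99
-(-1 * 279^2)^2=-6059221281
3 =3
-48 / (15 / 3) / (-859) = 48 / 4295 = 0.01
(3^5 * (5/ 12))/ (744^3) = 15/ 61011968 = 0.00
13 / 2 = 6.50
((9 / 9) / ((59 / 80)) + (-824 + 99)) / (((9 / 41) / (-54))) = 10502970 / 59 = 178016.44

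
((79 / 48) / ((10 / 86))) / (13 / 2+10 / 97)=329509 / 153720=2.14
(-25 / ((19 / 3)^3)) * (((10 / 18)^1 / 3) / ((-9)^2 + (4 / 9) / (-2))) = -1125 / 4986493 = -0.00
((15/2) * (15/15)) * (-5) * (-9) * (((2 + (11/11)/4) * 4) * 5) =30375/2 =15187.50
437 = 437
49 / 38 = 1.29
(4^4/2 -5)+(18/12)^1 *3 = 255/2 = 127.50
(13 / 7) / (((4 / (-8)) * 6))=-0.62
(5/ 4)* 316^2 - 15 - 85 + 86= 124806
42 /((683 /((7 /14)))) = 21 /683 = 0.03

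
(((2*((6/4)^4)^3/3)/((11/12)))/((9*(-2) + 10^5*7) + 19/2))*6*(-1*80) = -2657205/41066168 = -0.06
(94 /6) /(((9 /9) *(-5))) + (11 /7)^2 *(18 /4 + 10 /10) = 15359 /1470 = 10.45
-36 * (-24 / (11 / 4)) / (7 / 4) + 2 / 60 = 414797 / 2310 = 179.57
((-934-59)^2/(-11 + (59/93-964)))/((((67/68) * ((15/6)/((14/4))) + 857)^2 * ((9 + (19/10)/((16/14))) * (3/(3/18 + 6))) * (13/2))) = -284730054269920/6978700885018334589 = -0.00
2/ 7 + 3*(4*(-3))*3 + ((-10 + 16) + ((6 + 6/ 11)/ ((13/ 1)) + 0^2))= -101.21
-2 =-2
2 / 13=0.15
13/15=0.87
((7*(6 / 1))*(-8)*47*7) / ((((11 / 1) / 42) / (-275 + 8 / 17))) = 21668171616 / 187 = 115872575.49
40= 40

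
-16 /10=-8 /5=-1.60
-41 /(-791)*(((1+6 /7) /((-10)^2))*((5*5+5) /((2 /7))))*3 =4797 /15820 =0.30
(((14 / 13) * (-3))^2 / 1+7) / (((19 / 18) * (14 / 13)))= 3789 / 247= 15.34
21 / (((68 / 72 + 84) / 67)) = 25326 / 1529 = 16.56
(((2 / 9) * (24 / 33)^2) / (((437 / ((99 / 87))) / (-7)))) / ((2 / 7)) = -3136 / 418209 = -0.01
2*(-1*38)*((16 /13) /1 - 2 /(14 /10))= 1368 /91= 15.03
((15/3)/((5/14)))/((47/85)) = 1190/47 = 25.32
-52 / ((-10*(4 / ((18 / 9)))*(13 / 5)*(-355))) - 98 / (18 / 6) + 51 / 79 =-2694332 / 84135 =-32.02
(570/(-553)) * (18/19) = -540/553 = -0.98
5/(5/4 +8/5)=100/57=1.75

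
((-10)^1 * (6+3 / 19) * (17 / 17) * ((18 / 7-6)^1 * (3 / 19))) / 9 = 9360 / 2527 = 3.70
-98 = -98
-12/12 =-1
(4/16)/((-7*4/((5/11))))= -5/1232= -0.00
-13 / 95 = -0.14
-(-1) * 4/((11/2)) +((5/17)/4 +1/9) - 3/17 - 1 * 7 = -42173/6732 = -6.26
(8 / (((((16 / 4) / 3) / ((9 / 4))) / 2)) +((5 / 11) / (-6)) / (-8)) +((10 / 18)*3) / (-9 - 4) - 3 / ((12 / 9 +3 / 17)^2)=94583435 / 3699696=25.57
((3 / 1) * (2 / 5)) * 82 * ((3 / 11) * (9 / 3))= 4428 / 55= 80.51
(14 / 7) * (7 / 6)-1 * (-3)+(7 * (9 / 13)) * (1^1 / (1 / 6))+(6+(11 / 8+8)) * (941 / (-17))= -4331465 / 5304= -816.64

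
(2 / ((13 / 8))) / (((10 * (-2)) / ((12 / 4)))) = -12 / 65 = -0.18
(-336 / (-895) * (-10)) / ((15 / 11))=-2464 / 895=-2.75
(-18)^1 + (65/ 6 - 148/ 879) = -12895/ 1758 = -7.34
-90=-90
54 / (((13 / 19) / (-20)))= -20520 / 13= -1578.46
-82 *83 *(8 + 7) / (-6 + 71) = -20418 / 13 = -1570.62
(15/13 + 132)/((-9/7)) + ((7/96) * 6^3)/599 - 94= -18458723/93444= -197.54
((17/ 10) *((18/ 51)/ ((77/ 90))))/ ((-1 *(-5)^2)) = -54/ 1925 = -0.03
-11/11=-1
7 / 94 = 0.07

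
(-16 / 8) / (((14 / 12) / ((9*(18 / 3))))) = -648 / 7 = -92.57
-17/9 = -1.89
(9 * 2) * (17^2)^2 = 1503378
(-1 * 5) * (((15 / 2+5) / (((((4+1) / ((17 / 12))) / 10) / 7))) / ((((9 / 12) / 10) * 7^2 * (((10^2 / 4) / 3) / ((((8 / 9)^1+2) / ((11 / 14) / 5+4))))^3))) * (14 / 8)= -2049713120 / 5988047553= -0.34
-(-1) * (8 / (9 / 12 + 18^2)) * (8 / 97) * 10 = 2560 / 126003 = 0.02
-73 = -73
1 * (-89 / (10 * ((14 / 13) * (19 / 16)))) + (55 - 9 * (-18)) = 139677 / 665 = 210.04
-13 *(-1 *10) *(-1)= -130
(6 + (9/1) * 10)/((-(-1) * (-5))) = -96/5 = -19.20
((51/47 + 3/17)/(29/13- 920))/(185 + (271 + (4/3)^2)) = -4914/1636475845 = -0.00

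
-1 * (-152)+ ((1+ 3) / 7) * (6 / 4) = 1070 / 7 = 152.86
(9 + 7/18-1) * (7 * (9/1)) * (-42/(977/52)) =-1154244/977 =-1181.42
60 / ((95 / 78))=936 / 19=49.26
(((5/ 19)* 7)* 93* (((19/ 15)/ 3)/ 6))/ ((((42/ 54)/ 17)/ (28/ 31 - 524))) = -137836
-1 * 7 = -7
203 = 203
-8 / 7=-1.14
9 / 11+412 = 4541 / 11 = 412.82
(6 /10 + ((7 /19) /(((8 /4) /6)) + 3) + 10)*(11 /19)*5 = 15367 /361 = 42.57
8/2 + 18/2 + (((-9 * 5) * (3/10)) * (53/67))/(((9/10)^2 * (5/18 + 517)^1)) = 8093981/623837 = 12.97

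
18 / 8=9 / 4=2.25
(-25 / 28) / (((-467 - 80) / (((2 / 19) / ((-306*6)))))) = -25 / 267141672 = -0.00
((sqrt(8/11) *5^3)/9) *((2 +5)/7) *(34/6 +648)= 490250 *sqrt(22)/297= 7742.34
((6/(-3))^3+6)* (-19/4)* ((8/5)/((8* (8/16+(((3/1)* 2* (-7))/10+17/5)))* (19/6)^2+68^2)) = 228/68999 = 0.00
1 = 1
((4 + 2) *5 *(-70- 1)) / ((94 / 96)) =-102240 / 47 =-2175.32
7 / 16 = 0.44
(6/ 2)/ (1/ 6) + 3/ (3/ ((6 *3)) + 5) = 576/ 31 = 18.58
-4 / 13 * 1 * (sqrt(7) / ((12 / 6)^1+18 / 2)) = -0.07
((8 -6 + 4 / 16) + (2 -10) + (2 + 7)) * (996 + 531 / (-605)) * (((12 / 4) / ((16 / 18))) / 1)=211319199 / 19360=10915.25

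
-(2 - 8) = 6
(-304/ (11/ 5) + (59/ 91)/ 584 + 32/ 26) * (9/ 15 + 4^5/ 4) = -102715367269/ 2922920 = -35141.35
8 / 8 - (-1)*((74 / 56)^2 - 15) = -9607 / 784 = -12.25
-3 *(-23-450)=1419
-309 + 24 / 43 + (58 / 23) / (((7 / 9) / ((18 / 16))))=-8440365 / 27692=-304.79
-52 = -52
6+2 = 8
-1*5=-5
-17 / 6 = -2.83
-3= -3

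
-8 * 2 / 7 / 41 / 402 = -8 / 57687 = -0.00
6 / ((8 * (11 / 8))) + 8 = 94 / 11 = 8.55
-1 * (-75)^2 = -5625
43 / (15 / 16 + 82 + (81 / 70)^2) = 842800 / 1651819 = 0.51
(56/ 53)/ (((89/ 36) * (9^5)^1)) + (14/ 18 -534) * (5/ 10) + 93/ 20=-261.96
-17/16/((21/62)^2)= -16337/1764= -9.26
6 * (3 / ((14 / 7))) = 9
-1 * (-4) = 4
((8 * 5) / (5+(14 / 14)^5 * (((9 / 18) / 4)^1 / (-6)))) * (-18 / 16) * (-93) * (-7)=-1406160 / 239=-5883.51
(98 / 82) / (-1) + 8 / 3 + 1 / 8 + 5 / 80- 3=-2639 / 1968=-1.34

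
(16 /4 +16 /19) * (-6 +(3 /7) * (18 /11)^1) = -25.66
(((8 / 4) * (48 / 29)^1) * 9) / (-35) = -864 / 1015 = -0.85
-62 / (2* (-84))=31 / 84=0.37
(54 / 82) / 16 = 27 / 656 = 0.04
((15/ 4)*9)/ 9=15/ 4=3.75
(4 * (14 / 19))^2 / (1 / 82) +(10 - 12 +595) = 471225 / 361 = 1305.33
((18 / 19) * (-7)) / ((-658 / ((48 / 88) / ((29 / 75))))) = 4050 / 284867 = 0.01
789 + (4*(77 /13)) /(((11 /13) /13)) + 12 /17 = 19613 /17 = 1153.71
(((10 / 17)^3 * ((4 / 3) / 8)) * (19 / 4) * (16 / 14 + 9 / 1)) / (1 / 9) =505875 / 34391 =14.71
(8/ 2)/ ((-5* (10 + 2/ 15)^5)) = -151875/ 20284203008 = -0.00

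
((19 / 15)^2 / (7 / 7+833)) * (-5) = -361 / 37530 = -0.01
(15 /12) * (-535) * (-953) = 2549275 /4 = 637318.75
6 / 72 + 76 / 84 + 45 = 3863 / 84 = 45.99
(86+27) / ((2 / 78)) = 4407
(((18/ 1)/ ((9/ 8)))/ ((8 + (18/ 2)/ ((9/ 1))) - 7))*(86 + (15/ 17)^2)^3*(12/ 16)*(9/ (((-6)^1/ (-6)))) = 851774052674106/ 24137569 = 35288311.46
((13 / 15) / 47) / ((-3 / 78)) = -338 / 705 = -0.48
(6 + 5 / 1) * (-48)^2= 25344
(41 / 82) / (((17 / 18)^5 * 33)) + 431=6731856965 / 15618427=431.02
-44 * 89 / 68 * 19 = -18601 / 17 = -1094.18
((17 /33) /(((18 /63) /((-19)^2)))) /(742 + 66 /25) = 1073975 /1228656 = 0.87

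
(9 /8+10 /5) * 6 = 75 /4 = 18.75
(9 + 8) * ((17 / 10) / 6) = 289 / 60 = 4.82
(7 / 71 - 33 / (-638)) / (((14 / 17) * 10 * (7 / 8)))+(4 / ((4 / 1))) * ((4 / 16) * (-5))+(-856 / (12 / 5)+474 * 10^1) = 26526892451 / 6053460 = 4382.10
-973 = -973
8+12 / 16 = 35 / 4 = 8.75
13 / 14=0.93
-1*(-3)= 3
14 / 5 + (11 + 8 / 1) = 109 / 5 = 21.80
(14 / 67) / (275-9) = 1 / 1273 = 0.00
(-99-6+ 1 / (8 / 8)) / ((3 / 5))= -520 / 3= -173.33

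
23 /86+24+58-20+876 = 80691 /86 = 938.27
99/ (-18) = -11/ 2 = -5.50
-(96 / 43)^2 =-9216 / 1849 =-4.98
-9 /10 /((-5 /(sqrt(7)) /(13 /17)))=117 * sqrt(7) /850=0.36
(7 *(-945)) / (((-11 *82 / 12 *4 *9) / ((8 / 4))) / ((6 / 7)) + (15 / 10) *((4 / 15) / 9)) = 595350 / 142061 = 4.19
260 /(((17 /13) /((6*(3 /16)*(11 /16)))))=83655 /544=153.78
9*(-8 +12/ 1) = 36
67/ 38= 1.76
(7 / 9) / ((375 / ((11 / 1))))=77 / 3375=0.02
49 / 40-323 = -321.78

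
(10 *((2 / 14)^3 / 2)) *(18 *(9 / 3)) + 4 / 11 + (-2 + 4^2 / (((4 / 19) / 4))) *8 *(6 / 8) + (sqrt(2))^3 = 2 *sqrt(2) + 6841018 / 3773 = 1815.98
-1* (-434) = 434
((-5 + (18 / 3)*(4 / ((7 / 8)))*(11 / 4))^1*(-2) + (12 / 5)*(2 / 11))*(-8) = 432496 / 385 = 1123.37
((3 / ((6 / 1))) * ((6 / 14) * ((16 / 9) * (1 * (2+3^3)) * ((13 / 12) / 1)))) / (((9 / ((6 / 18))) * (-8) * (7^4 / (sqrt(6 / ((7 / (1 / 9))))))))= -377 * sqrt(42) / 343064484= -0.00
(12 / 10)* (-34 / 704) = -51 / 880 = -0.06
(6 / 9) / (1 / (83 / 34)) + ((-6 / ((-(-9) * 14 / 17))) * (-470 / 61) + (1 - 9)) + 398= 8664301 / 21777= 397.86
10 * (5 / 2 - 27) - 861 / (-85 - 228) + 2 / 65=-4927934 / 20345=-242.22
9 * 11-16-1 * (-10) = 93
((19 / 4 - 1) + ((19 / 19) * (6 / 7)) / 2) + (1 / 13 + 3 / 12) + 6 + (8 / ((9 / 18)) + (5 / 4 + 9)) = 36.76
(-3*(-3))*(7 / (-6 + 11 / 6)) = -378 / 25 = -15.12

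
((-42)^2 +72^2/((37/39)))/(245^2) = 267444/2220925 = 0.12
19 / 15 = 1.27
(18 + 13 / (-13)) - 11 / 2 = 23 / 2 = 11.50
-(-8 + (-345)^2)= -119017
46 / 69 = 2 / 3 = 0.67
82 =82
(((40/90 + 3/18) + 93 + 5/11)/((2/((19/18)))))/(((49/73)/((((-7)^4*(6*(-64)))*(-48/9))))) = 324047584000/891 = 363689768.80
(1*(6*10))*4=240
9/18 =1/2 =0.50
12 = 12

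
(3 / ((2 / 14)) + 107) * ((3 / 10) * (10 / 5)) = 76.80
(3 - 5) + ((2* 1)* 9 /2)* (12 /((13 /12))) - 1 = 1257 /13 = 96.69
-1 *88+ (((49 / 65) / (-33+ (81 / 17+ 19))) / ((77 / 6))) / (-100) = -493921643 / 5612750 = -88.00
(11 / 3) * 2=22 / 3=7.33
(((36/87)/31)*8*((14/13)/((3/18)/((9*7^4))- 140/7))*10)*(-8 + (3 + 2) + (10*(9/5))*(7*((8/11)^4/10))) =-13394282985216/443700106270993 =-0.03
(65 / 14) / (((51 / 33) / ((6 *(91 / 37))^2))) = 15225210 / 23273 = 654.20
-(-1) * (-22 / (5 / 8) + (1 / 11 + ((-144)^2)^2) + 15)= 23648992174 / 55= 429981675.89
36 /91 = 0.40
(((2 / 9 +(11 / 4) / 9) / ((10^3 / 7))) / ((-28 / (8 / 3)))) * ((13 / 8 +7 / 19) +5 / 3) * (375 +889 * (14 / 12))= -14141437 / 7776000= -1.82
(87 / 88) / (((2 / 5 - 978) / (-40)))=2175 / 53768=0.04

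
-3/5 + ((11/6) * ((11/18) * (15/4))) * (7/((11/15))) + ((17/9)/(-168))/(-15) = 1791943/45360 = 39.50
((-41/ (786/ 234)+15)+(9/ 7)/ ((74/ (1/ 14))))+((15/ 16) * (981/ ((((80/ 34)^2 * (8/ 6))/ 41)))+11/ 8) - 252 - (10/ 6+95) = 69512044596049/ 14592184320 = 4763.65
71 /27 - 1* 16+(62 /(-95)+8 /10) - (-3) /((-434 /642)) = -9830084 /556605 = -17.66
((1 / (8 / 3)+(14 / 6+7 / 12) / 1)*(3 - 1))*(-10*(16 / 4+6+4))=-2765 / 3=-921.67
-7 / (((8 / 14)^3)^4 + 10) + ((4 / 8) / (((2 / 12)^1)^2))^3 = 807224825275625 / 138429649226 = 5831.30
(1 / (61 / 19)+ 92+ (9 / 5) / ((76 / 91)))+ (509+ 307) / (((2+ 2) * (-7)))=10599453 / 162260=65.32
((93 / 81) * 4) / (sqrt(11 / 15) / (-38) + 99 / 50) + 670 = 147250 * sqrt(165) / 71638479 + 162168240 / 241207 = 672.35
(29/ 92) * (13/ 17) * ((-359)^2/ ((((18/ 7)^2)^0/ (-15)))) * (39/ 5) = -5684812029/ 1564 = -3634790.30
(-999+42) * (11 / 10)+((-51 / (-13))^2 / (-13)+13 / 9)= -208098851 / 197730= -1052.44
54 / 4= 13.50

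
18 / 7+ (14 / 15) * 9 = 10.97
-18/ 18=-1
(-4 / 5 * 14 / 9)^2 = 3136 / 2025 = 1.55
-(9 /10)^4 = -6561 /10000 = -0.66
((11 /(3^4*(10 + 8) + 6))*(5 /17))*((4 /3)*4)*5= 550 /9333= 0.06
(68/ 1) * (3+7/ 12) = 731/ 3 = 243.67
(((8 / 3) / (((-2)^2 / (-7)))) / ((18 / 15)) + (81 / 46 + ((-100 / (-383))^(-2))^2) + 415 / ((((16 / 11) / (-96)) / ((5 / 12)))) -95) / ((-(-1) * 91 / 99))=-2571746581984283 / 209300000000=-12287.37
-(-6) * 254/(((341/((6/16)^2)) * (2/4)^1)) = 3429/2728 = 1.26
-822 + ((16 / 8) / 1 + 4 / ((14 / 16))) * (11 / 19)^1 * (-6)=-112362 / 133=-844.83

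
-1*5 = -5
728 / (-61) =-728 / 61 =-11.93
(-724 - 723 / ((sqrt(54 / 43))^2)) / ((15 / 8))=-18716 / 27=-693.19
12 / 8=1.50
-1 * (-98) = 98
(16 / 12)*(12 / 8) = 2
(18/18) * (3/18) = 1/6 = 0.17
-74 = -74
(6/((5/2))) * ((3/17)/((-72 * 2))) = -1/340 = -0.00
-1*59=-59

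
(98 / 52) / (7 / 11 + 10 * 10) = 539 / 28782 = 0.02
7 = 7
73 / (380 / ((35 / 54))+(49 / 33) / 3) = 50589 / 406639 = 0.12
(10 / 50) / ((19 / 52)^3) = 140608 / 34295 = 4.10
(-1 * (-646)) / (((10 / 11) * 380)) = 187 / 100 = 1.87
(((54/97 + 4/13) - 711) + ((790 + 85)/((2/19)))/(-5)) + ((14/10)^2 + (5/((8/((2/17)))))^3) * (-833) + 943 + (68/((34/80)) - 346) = -1894241743777/583086400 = -3248.65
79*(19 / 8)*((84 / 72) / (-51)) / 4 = -10507 / 9792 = -1.07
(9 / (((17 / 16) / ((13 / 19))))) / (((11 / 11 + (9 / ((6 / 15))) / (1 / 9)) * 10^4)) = 234 / 82163125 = 0.00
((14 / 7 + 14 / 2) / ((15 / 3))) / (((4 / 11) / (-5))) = -99 / 4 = -24.75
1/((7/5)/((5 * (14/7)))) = 50/7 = 7.14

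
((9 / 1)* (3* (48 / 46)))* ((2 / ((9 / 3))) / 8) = 54 / 23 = 2.35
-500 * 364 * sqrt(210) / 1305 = -36400 * sqrt(210) / 261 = -2021.02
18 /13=1.38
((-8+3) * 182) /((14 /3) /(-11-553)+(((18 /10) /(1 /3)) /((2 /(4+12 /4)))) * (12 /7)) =-3849300 /137017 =-28.09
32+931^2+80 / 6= 2600419 / 3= 866806.33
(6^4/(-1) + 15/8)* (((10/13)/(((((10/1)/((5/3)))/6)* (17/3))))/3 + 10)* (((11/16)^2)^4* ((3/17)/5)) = -22.90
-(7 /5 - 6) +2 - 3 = 18 /5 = 3.60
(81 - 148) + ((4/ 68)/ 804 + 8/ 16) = -908921/ 13668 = -66.50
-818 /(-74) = 409 /37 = 11.05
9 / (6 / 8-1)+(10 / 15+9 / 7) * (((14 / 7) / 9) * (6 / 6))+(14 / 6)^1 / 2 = -13003 / 378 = -34.40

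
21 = 21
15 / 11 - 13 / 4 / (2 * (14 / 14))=-23 / 88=-0.26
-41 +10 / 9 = -359 / 9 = -39.89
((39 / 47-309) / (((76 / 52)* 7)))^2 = 35453877264 / 39075001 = 907.33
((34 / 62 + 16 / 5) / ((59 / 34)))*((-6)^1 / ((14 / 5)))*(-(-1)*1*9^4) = -55545426 / 1829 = -30369.29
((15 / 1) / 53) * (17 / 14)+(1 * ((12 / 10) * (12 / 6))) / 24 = 823 / 1855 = 0.44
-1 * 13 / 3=-13 / 3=-4.33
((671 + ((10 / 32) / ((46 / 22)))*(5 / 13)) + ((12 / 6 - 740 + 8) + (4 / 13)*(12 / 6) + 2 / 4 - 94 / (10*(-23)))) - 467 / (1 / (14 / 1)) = -157762409 / 23920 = -6595.42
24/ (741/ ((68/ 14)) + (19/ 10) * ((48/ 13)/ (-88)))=194480/ 1235589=0.16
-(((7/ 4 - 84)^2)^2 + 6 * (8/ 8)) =-11716115617/ 256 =-45766076.63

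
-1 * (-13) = 13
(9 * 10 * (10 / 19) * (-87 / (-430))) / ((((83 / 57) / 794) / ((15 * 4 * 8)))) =8952508800 / 3569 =2508408.18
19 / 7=2.71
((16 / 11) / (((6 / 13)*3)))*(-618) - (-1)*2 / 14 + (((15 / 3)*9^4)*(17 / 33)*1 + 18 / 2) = 341449 / 21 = 16259.48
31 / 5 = 6.20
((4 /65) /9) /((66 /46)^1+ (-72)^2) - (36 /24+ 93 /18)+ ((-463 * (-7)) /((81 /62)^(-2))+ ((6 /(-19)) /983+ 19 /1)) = 27771046084424545321 /5009096245619700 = 5544.12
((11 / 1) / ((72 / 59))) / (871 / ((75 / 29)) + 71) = 16225 / 734016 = 0.02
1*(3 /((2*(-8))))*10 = -15 /8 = -1.88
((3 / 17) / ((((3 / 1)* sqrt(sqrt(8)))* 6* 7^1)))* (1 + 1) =2^(1 / 4) / 714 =0.00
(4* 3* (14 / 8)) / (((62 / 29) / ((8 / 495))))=0.16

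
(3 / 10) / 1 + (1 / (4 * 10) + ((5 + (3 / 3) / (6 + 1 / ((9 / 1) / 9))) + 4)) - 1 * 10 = -0.53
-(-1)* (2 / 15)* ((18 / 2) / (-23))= -6 / 115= -0.05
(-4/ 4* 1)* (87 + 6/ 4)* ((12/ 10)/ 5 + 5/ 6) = -9499/ 100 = -94.99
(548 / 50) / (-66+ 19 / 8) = -0.17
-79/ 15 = -5.27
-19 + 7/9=-18.22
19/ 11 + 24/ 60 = 117/ 55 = 2.13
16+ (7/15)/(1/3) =87/5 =17.40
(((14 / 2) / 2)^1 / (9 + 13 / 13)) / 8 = 0.04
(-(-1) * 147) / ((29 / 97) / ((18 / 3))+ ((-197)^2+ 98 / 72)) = 513324 / 135525955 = 0.00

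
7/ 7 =1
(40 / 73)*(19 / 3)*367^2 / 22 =51181820 / 2409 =21246.09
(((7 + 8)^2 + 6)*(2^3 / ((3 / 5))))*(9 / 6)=4620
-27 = -27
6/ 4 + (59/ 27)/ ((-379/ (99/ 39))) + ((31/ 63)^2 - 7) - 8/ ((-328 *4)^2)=-22184982574591/ 4207666829184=-5.27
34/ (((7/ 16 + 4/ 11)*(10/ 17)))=50864/ 705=72.15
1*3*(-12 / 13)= -36 / 13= -2.77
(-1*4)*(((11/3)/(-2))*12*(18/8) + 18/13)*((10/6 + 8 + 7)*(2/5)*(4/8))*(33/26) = 137610/169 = 814.26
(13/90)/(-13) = -1/90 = -0.01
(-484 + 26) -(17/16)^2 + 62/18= -1049897/2304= -455.68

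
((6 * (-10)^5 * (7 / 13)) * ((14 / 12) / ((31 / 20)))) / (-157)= 98000000 / 63271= 1548.89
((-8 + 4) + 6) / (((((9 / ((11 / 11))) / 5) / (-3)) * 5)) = -2 / 3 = -0.67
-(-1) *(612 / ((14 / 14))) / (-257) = -612 / 257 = -2.38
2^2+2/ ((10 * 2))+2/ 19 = 799/ 190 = 4.21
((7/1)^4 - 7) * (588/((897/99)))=46453176/299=155361.79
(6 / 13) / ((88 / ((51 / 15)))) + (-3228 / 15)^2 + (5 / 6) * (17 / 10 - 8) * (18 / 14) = 331075801 / 7150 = 46304.31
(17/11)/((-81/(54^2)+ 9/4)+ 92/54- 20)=-459/4774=-0.10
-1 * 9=-9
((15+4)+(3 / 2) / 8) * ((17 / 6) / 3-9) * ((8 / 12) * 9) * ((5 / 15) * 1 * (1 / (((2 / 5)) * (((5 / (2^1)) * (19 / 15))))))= -222575 / 912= -244.05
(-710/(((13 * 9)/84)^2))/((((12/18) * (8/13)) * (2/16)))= -278320/39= -7136.41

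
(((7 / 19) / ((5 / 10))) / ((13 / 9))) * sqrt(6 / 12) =63 * sqrt(2) / 247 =0.36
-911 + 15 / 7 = -6362 / 7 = -908.86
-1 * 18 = -18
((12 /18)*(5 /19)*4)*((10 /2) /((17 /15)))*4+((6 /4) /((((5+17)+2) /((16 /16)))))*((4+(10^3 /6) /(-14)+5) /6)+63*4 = 172138633 /651168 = 264.35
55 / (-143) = -5 / 13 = -0.38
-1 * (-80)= 80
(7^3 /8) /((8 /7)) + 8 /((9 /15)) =9763 /192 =50.85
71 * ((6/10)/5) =213/25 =8.52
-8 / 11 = -0.73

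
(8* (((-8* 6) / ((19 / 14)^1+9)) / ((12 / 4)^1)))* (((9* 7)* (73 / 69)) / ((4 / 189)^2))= -1839026.33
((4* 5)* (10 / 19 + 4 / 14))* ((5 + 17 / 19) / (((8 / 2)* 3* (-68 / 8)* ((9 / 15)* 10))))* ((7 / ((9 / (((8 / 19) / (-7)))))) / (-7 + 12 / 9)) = -2560 / 1982251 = -0.00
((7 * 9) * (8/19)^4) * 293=75608064/130321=580.17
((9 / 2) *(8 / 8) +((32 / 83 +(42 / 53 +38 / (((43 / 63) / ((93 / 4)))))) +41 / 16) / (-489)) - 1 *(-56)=28536304993 / 493321456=57.85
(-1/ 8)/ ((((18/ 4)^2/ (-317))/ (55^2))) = 958925/ 162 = 5919.29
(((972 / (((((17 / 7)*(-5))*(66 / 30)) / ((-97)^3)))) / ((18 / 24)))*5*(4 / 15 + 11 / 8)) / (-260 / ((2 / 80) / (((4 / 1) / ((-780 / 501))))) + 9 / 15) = 339815538090 / 24983761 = 13601.46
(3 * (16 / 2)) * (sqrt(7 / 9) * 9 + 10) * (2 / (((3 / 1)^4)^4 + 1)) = 72 * sqrt(7) / 21523361 + 240 / 21523361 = 0.00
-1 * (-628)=628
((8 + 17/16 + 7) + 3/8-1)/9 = 1.72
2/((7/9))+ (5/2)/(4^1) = 179/56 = 3.20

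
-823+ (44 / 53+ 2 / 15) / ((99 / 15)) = -4317515 / 5247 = -822.85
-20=-20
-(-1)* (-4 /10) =-2 /5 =-0.40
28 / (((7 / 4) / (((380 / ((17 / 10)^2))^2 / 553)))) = 23104000000 / 46187113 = 500.23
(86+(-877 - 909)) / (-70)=170 / 7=24.29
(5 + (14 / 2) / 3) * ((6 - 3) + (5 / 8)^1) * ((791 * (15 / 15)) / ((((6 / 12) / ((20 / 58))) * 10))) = 8701 / 6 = 1450.17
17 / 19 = 0.89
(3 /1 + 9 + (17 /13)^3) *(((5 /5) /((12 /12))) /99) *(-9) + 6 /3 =17057 /24167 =0.71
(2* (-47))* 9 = -846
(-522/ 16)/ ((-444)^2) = -29/ 175232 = -0.00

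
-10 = -10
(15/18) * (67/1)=335/6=55.83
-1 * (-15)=15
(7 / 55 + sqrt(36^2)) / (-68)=-1987 / 3740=-0.53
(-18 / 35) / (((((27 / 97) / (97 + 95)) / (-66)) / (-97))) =-79487232 / 35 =-2271063.77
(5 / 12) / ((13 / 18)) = 15 / 26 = 0.58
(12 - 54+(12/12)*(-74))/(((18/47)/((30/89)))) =-27260/267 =-102.10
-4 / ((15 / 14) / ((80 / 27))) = -896 / 81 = -11.06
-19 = -19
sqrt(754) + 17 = 44.46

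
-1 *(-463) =463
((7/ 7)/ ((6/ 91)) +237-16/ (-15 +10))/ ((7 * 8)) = 7661/ 1680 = 4.56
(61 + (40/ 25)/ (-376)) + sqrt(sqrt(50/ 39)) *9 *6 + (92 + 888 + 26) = 18 *2^(1/ 4) *39^(3/ 4) *sqrt(5)/ 13 + 250744/ 235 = 1124.46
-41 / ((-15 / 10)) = 82 / 3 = 27.33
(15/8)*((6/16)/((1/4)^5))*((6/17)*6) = 25920/17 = 1524.71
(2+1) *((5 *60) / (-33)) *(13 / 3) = -1300 / 11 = -118.18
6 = 6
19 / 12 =1.58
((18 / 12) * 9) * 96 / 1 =1296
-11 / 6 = -1.83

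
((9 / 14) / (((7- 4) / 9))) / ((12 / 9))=81 / 56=1.45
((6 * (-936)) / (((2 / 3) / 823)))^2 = 48065823434304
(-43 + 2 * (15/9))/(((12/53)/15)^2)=-8356775/48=-174099.48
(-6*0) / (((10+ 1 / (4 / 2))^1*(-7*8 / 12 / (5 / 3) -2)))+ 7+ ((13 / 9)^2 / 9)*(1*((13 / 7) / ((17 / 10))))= 629227 / 86751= 7.25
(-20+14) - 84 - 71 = -161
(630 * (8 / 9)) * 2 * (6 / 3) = 2240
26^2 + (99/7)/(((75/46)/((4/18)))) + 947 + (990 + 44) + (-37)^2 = 2114662/525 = 4027.93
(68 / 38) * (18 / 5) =6.44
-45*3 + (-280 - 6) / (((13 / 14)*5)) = -983 / 5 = -196.60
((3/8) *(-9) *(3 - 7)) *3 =81/2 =40.50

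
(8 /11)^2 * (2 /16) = 8 /121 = 0.07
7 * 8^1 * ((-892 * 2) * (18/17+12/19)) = -54547584/323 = -168877.97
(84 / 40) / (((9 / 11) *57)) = 77 / 1710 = 0.05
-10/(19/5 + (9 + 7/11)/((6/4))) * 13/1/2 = -10725/1687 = -6.36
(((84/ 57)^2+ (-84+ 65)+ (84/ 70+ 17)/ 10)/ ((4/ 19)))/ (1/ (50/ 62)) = -270899/ 4712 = -57.49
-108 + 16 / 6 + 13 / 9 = -935 / 9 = -103.89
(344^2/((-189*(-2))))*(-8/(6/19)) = -4496768/567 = -7930.81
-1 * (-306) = 306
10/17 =0.59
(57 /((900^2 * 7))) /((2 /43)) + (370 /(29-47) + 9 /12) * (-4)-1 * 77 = 8400817 /3780000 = 2.22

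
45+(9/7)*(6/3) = 333/7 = 47.57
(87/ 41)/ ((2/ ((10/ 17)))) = 435/ 697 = 0.62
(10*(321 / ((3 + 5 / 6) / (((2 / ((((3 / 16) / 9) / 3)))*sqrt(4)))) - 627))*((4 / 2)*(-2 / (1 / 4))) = -175192800 / 23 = -7617078.26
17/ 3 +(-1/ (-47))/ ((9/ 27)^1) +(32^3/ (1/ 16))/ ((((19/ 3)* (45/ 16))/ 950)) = 3942646568/ 141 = 27962032.40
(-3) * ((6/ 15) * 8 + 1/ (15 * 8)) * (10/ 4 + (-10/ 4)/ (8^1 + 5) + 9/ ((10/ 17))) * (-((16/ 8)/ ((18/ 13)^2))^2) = 184.44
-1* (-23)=23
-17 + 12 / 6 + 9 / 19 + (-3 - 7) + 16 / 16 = -447 / 19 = -23.53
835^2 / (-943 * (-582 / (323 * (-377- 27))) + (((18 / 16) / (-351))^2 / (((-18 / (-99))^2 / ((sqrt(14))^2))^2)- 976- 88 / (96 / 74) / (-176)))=-8856579521836800 / 12422875615529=-712.93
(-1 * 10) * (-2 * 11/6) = 110/3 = 36.67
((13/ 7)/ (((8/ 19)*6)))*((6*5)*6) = 3705/ 28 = 132.32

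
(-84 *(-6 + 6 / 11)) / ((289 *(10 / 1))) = 0.16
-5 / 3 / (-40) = 1 / 24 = 0.04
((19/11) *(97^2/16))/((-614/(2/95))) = -0.03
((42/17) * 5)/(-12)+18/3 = 169/34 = 4.97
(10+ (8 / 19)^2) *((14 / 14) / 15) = 3674 / 5415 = 0.68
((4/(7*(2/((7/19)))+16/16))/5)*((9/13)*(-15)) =-36/169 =-0.21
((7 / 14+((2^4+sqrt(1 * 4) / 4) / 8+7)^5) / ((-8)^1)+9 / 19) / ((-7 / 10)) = 6088919679375 / 557842432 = 10915.12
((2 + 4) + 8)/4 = 7/2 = 3.50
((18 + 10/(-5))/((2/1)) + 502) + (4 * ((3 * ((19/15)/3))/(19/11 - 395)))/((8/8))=509.99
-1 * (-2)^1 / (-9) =-0.22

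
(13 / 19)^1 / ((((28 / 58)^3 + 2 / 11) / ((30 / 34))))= 4024185 / 1961902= 2.05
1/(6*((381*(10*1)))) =1/22860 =0.00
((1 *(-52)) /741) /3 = -4 /171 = -0.02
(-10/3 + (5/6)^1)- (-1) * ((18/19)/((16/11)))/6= -727/304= -2.39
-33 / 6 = -11 / 2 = -5.50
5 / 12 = 0.42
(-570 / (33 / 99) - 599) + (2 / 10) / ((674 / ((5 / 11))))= -17118925 / 7414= -2309.00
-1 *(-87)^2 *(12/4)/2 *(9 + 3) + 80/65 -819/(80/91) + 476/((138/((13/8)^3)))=-157478848013/1148160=-137157.58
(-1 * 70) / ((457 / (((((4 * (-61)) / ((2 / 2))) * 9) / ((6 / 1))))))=25620 / 457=56.06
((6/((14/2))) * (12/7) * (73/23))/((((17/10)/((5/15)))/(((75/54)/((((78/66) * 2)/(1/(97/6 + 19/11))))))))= 8833000/294148127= 0.03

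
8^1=8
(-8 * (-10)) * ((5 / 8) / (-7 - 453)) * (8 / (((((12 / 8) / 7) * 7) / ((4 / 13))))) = -160 / 897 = -0.18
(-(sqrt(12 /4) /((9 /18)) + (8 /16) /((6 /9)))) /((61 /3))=-6 * sqrt(3) /61-9 /244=-0.21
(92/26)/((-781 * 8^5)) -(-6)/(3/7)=2328854505/166346752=14.00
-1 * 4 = -4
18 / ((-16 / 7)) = -63 / 8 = -7.88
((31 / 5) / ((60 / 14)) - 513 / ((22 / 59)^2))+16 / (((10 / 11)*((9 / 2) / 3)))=-44484347 / 12100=-3676.39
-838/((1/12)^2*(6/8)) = -160896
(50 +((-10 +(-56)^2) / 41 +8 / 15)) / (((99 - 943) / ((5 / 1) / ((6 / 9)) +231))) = -1549614 / 43255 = -35.83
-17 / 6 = -2.83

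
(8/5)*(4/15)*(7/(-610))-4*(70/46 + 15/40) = -7988527/1052250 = -7.59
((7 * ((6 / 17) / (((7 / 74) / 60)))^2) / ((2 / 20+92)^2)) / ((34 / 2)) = 7885440000 / 3241317359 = 2.43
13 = 13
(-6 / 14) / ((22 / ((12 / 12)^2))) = -0.02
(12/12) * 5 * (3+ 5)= 40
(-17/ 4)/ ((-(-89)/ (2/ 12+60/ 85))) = -1/ 24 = -0.04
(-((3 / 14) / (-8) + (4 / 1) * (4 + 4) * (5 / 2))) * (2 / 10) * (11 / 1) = -98527 / 560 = -175.94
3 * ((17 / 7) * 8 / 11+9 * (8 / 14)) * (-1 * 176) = -3648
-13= -13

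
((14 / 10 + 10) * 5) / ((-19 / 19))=-57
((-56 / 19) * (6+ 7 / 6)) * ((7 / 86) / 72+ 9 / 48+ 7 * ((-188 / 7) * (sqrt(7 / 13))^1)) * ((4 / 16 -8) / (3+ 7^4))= 15841 / 1233252 -438557 * sqrt(91) / 445341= -9.38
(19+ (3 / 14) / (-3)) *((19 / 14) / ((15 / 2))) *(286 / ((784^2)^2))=144001 / 55536893755392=0.00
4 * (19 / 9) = 76 / 9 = 8.44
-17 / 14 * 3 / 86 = -51 / 1204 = -0.04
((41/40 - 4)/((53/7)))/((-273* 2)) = 119/165360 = 0.00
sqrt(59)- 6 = 1.68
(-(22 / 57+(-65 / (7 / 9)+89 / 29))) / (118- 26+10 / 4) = 1854056 / 2186919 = 0.85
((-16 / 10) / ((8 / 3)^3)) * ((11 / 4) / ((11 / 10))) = -27 / 128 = -0.21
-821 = -821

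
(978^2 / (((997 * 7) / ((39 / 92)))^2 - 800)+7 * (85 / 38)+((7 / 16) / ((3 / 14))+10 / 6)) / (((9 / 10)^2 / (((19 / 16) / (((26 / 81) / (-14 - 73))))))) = -164993869923255175 / 21437005190848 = -7696.68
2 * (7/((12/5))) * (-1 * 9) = -105/2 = -52.50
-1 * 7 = -7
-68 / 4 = -17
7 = 7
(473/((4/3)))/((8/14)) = 9933/16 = 620.81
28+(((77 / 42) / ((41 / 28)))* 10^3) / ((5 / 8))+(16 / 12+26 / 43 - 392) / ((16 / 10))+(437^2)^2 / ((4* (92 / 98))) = 136976600652291 / 14104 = 9711897380.34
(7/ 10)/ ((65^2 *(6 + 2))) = 7/ 338000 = 0.00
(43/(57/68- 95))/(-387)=68/57627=0.00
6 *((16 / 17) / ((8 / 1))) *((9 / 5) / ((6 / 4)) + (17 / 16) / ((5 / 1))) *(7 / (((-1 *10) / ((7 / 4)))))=-16611 / 13600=-1.22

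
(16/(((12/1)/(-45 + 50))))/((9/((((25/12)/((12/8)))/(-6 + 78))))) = 125/8748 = 0.01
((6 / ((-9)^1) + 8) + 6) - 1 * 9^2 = -67.67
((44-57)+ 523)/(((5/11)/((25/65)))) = 5610/13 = 431.54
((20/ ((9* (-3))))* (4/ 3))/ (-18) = 0.05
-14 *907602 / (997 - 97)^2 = -1058869 / 67500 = -15.69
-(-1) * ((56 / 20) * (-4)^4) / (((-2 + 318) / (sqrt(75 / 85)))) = 896 * sqrt(255) / 6715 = 2.13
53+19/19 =54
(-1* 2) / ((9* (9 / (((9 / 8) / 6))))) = -1 / 216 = -0.00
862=862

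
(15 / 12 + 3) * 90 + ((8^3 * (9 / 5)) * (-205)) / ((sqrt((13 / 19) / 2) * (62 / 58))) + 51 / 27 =6919 / 18-5478912 * sqrt(494) / 403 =-301786.59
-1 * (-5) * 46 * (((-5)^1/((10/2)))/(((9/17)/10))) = -39100/9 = -4344.44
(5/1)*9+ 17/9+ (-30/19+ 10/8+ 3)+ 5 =37319/684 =54.56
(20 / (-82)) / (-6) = 5 / 123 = 0.04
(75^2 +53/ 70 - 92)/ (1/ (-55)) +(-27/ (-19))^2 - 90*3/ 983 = -1512060091041/ 4968082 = -304354.90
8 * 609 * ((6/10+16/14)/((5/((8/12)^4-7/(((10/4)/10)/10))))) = -320740928/675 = -475171.75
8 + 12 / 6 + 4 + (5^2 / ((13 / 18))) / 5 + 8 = 376 / 13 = 28.92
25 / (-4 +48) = 25 / 44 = 0.57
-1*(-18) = 18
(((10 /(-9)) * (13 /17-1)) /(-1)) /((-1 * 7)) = 40 /1071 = 0.04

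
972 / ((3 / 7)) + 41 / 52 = 117977 / 52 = 2268.79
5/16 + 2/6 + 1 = 79/48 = 1.65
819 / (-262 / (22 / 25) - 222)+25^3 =89319116 / 5717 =15623.42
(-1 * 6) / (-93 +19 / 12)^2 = -864 / 1203409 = -0.00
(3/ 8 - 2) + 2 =3/ 8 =0.38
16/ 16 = 1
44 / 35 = 1.26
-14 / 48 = -7 / 24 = -0.29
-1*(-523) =523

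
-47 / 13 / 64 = -47 / 832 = -0.06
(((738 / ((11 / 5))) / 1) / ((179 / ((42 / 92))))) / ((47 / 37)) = 0.67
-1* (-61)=61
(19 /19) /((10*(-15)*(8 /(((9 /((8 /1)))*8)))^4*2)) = -0.01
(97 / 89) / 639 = 97 / 56871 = 0.00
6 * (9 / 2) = 27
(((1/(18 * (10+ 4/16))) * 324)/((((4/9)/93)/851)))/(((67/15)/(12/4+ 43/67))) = 46925467560/184049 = 254961.82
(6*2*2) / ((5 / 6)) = 144 / 5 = 28.80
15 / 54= 5 / 18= 0.28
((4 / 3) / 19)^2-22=-71462 / 3249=-22.00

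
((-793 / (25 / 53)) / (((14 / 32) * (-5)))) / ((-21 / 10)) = -1344928 / 3675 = -365.97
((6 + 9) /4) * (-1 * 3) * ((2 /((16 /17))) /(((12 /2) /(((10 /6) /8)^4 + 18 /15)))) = -33894277 /7077888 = -4.79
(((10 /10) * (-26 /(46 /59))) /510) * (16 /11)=-0.10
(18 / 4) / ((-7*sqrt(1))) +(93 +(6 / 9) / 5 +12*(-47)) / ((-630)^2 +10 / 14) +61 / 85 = 730040477 / 9918548850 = 0.07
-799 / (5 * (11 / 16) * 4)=-3196 / 55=-58.11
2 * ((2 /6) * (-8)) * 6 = -32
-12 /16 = -3 /4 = -0.75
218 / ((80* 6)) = 109 / 240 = 0.45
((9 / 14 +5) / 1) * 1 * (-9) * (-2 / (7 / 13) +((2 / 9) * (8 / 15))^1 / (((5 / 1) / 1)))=688801 / 3675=187.43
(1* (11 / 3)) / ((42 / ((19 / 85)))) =209 / 10710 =0.02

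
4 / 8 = 1 / 2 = 0.50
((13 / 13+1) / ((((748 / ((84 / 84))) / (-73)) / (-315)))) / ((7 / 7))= 22995 / 374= 61.48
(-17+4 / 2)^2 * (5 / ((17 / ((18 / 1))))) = 1191.18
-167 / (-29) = 167 / 29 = 5.76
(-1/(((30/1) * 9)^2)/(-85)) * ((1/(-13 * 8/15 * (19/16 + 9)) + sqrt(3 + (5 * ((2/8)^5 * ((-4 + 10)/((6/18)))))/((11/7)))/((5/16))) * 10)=-1/43767945 + sqrt(378642)/68161500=0.00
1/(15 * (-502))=-1/7530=-0.00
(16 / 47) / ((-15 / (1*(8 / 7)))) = -128 / 4935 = -0.03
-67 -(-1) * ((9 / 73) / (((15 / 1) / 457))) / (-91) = -67.04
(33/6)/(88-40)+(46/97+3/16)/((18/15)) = 3101/4656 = 0.67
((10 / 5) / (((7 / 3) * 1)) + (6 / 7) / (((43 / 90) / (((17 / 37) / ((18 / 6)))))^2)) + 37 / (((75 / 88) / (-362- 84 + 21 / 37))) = -25697057849726 / 1328922525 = -19336.76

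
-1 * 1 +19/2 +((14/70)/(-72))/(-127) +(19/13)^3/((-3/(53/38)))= 708006877/100446840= 7.05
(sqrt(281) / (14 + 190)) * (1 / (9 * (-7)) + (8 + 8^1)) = 1007 * sqrt(281) / 12852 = 1.31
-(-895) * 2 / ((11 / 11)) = 1790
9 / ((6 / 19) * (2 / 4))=57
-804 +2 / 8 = -3215 / 4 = -803.75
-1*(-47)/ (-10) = -47/ 10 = -4.70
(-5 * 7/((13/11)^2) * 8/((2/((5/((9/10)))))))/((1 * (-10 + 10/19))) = 804650/13689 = 58.78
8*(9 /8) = 9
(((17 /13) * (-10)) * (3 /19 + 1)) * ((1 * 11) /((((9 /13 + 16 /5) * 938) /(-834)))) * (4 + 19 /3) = 80578300 /204953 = 393.16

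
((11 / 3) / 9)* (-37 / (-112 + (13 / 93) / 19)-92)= -199546523 / 5343057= -37.35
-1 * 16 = -16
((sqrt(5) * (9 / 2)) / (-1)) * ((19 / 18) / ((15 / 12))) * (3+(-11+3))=19 * sqrt(5)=42.49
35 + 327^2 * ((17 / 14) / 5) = 1820243 / 70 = 26003.47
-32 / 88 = -4 / 11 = -0.36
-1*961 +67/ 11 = -10504/ 11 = -954.91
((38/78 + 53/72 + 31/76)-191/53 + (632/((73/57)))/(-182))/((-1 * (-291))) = -2256027485/140158424952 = -0.02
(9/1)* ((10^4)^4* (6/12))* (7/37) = 315000000000000000/37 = 8513513513513513.51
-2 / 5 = -0.40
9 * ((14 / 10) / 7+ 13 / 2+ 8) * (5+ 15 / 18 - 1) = 12789 / 20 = 639.45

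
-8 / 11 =-0.73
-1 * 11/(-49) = 11/49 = 0.22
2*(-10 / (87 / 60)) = -400 / 29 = -13.79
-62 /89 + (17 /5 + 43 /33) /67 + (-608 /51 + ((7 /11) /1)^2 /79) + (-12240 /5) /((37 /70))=-2497476986097361 /537797990895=-4643.89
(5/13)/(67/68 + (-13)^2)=340/150267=0.00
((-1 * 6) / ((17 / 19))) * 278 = -31692 / 17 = -1864.24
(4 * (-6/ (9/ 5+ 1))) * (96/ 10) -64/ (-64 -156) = -31568/ 385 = -81.99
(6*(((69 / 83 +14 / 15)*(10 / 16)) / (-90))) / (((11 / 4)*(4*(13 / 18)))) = -169 / 18260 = -0.01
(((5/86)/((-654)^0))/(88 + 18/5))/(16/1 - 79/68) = 425/9935623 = 0.00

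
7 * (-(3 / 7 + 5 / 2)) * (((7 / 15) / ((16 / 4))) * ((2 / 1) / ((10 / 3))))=-287 / 200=-1.44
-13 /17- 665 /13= -11474 /221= -51.92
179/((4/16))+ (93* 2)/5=753.20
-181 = -181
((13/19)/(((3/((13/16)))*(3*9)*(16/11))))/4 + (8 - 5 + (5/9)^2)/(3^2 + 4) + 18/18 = 1.26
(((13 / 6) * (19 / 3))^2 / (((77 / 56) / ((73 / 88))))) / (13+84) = 4453657 / 3802788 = 1.17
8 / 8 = 1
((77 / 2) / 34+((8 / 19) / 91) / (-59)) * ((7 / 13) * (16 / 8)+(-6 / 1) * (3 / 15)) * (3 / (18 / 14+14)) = -47125818 / 1723038655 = -0.03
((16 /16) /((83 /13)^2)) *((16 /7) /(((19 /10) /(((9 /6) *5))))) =202800 /916237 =0.22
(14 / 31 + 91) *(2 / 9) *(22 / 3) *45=207900 / 31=6706.45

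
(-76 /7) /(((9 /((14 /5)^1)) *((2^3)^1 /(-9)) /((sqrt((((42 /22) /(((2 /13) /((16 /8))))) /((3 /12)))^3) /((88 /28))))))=145236 *sqrt(3003) /6655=1195.92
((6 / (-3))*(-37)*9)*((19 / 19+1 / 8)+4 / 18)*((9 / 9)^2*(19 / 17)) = 1002.81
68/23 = 2.96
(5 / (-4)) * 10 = -25 / 2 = -12.50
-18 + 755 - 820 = -83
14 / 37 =0.38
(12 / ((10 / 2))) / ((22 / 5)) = 6 / 11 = 0.55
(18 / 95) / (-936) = -1 / 4940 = -0.00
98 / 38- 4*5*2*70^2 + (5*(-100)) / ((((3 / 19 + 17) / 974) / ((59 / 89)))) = -59209663657 / 275633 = -214813.41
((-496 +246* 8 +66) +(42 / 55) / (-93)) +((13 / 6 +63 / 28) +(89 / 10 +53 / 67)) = 2127649037 / 1370820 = 1552.10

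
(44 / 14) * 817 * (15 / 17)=2265.63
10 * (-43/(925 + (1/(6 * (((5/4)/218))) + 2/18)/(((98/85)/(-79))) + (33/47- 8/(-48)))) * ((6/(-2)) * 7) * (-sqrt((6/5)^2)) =112298886/11124227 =10.09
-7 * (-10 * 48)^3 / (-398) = -387072000 / 199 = -1945085.43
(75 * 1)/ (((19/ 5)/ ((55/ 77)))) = 1875/ 133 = 14.10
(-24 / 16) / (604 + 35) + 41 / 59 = 17407 / 25134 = 0.69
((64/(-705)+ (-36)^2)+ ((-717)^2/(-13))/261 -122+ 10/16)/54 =2175226181/114819120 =18.94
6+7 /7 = 7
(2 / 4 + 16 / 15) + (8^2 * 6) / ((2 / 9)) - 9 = 51617 / 30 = 1720.57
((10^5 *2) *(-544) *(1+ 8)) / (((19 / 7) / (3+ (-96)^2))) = -63190713600000 / 19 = -3325827031578.95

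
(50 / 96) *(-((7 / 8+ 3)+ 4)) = -525 / 128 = -4.10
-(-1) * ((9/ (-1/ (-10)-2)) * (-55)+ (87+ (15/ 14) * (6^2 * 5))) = 71871/ 133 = 540.38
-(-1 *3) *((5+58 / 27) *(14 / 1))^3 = 3006671.61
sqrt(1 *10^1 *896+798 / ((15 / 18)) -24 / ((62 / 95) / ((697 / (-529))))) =4 *sqrt(7916300585) / 3565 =99.83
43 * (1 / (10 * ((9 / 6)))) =43 / 15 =2.87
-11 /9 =-1.22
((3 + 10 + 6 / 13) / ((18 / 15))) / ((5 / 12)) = 350 / 13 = 26.92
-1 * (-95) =95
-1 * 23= -23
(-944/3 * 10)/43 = -9440/129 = -73.18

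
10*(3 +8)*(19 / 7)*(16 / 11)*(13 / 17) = 39520 / 119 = 332.10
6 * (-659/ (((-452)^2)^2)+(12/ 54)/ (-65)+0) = -83480634347/ 4069662130560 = -0.02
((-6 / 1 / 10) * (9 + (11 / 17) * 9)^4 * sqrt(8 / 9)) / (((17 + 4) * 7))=-54867456 * sqrt(2) / 417605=-185.81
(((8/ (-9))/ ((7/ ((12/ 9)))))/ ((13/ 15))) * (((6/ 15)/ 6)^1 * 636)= -6784/ 819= -8.28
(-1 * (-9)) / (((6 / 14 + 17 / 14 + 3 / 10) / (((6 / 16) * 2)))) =945 / 272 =3.47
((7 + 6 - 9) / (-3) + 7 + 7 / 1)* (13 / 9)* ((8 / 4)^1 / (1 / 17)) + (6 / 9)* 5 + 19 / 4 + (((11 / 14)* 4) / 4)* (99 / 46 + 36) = 660.13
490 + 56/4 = 504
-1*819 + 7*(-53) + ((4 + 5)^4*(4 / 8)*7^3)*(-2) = -2251613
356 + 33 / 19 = 357.74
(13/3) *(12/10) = 5.20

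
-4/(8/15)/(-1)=15/2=7.50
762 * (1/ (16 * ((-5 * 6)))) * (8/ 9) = -127/ 90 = -1.41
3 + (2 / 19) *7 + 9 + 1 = 261 / 19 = 13.74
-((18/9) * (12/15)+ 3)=-23/5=-4.60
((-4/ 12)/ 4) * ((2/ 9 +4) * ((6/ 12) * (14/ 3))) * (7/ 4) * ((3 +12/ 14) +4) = -7315/ 648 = -11.29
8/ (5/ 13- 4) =-104/ 47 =-2.21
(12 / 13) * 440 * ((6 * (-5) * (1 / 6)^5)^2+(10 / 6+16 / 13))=3479622355 / 2956824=1176.81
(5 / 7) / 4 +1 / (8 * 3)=37 / 168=0.22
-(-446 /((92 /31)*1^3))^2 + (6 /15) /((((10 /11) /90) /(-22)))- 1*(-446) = -243446461 /10580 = -23010.06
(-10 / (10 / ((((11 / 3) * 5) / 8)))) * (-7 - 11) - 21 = 20.25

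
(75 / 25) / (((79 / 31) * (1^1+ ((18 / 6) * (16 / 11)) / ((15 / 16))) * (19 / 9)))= 46035 / 466811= 0.10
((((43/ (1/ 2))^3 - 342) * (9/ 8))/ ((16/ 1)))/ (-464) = -2860713/ 29696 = -96.33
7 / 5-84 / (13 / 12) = -4949 / 65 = -76.14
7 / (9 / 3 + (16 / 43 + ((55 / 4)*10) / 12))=7224 / 15305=0.47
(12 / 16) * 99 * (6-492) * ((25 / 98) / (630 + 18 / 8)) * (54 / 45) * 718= -172729260 / 13769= -12544.79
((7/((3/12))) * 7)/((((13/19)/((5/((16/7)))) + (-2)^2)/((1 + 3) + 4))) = 363.57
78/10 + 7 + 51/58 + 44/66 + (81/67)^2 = 69546139/3905430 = 17.81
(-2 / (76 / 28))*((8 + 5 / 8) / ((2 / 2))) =-483 / 76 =-6.36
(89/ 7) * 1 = 89/ 7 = 12.71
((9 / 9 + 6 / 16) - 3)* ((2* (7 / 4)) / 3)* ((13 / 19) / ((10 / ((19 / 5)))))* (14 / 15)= -8281 / 18000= -0.46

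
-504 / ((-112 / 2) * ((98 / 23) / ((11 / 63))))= 253 / 686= 0.37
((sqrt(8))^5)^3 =5931641.60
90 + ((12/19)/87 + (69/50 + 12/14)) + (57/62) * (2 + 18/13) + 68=12695796499/77718550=163.36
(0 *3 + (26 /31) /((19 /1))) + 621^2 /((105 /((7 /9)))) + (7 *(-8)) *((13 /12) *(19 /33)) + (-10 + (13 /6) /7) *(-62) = 6984978656 /2040885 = 3422.52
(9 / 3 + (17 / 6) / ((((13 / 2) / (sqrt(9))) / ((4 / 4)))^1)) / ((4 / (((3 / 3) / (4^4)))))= 7 / 1664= 0.00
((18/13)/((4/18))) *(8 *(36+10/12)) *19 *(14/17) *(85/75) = 162792/5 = 32558.40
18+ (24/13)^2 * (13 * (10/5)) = 1386/13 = 106.62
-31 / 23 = -1.35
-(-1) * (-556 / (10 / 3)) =-834 / 5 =-166.80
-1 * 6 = -6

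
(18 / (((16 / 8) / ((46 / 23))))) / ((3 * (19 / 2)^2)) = 24 / 361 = 0.07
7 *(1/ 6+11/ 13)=553/ 78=7.09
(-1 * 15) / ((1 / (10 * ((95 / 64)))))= -7125 / 32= -222.66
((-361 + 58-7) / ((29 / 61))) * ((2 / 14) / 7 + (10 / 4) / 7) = -349835 / 1421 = -246.19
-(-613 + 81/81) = 612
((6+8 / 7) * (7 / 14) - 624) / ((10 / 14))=-4343 / 5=-868.60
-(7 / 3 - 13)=32 / 3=10.67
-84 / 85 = -0.99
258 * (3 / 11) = 774 / 11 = 70.36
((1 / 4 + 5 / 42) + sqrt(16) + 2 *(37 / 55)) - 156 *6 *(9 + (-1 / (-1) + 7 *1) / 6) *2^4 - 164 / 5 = -143015875 / 924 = -154779.09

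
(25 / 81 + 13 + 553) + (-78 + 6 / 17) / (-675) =3899827 / 6885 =566.42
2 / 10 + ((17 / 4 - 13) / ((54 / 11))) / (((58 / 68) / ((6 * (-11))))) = 360497 / 2610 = 138.12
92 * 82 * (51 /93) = 128248 /31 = 4137.03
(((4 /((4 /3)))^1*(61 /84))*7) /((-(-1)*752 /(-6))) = -183 /1504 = -0.12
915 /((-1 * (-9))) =305 /3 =101.67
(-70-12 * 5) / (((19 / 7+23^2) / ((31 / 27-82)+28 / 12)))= 964600 / 50247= 19.20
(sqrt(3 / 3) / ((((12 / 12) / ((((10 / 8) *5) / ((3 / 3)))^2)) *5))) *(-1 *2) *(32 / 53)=-500 / 53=-9.43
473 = 473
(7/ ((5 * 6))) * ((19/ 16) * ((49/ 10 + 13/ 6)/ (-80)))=-0.02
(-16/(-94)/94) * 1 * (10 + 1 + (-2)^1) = 36/2209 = 0.02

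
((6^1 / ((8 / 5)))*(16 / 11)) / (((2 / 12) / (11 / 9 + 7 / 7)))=800 / 11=72.73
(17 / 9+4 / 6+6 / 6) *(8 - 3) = 160 / 9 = 17.78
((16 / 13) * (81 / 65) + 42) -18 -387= -305439 / 845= -361.47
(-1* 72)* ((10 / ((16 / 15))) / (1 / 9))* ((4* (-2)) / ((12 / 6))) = 24300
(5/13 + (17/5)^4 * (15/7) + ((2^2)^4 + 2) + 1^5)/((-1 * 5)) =-6207819/56875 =-109.15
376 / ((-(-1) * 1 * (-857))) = -0.44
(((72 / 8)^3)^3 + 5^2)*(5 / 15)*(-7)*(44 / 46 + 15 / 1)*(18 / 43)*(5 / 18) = -4976416502330 / 2967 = -1677255309.18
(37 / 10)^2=1369 / 100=13.69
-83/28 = -2.96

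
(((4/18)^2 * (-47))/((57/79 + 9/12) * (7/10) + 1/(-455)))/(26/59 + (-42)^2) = -0.00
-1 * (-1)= 1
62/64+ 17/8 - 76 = -2333/32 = -72.91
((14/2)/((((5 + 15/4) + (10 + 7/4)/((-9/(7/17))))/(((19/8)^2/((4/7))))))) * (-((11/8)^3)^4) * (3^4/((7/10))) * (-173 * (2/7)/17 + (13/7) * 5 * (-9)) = 42498591292288077725295/11052290882404352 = 3845229.17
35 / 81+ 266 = 266.43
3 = 3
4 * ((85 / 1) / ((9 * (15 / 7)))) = 476 / 27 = 17.63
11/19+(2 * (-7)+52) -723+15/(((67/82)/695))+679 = 16235249/1273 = 12753.53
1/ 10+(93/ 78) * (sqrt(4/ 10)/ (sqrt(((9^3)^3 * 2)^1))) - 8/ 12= -17/ 30+31 * sqrt(5)/ 2558790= -0.57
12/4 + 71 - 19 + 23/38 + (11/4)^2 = 19203/304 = 63.17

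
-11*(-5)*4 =220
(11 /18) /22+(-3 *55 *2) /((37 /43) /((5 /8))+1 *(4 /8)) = -1702531 /9684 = -175.81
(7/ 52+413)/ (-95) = -21483/ 4940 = -4.35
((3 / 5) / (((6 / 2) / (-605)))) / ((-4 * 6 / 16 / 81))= 6534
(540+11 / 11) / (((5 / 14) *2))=3787 / 5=757.40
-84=-84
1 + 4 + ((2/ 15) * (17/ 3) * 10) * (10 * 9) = 685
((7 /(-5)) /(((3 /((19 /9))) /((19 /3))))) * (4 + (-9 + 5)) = 0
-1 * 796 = -796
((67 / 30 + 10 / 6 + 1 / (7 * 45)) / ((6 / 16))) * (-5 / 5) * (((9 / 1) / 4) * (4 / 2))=-4918 / 105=-46.84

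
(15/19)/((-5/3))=-9/19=-0.47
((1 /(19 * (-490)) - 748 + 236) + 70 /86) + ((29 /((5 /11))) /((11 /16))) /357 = -10431493571 /20416830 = -510.93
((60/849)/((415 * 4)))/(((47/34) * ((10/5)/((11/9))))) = 187/9935847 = 0.00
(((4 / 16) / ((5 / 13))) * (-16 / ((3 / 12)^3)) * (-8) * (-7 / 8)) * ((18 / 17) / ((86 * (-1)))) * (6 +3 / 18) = 1292928 / 3655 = 353.74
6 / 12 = 1 / 2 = 0.50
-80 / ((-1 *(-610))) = -8 / 61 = -0.13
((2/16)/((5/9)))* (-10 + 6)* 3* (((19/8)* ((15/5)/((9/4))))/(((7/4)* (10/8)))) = -684/175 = -3.91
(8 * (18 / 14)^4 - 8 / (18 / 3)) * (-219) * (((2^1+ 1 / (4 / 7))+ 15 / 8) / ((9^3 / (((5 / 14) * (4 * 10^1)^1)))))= -674611250 / 1361367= -495.54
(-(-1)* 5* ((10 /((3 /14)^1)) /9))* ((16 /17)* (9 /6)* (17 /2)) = 2800 /9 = 311.11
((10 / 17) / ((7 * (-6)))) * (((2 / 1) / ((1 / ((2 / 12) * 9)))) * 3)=-15 / 119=-0.13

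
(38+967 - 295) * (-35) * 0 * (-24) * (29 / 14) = 0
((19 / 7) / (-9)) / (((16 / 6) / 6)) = -19 / 28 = -0.68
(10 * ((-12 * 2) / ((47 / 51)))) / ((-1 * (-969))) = -0.27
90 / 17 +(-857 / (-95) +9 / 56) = 1309199 / 90440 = 14.48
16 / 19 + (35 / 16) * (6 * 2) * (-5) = -130.41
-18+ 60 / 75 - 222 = -1196 / 5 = -239.20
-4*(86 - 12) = -296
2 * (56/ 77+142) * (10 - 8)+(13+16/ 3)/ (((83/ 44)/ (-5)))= 1430620/ 2739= 522.31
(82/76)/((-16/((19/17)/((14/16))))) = -41/476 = -0.09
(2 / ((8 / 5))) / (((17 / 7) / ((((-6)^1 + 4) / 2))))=-35 / 68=-0.51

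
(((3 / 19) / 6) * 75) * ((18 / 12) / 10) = 45 / 152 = 0.30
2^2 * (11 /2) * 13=286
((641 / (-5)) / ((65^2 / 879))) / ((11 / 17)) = -9578463 / 232375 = -41.22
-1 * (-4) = 4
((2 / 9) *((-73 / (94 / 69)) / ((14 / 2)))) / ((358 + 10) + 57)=-1679 / 419475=-0.00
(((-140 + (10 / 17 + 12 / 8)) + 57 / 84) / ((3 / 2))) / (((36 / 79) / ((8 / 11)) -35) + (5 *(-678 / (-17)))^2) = -87728789 / 38097827061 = -0.00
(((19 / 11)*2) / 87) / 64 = 19 / 30624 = 0.00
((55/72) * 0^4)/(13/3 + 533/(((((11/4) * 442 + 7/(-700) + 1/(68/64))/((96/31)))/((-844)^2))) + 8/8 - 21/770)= 0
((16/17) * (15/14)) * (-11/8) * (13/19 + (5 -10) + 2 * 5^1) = -17820/2261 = -7.88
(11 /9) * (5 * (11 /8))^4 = 100656875 /36864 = 2730.49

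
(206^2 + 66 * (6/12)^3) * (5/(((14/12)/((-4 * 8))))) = -40746480/7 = -5820925.71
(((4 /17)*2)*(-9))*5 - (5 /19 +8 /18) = -63617 /2907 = -21.88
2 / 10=1 / 5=0.20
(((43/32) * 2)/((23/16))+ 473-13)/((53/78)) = 828594/1219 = 679.73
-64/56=-8/7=-1.14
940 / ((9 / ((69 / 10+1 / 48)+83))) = 1014307 / 108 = 9391.73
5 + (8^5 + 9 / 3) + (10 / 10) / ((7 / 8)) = 229440 / 7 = 32777.14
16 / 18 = 8 / 9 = 0.89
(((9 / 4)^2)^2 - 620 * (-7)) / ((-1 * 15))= -1117601 / 3840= -291.04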